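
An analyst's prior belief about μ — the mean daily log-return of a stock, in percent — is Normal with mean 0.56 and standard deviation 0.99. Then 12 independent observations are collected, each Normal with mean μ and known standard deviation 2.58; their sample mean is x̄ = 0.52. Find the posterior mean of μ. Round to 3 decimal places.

Posterior mean ≈ 0.534

With known σ, the Normal prior is conjugate. Weight on the data is w = (n/σ²)/(n/σ² + 1/τ₀²) = 1.80278/(1.80278+1.02030) = 0.63858.
Posterior mean = w·x̄ + (1−w)·μ₀ = 0.63858·0.52 + 0.36142·0.56 = 0.534.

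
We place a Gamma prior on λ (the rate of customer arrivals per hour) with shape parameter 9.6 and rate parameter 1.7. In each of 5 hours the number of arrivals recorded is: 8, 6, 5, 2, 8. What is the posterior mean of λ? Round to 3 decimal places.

Posterior mean ≈ 5.761

Total count ∑xᵢ = 29 over n = 5 hours.
Gamma is conjugate to the Poisson likelihood: posterior is Gamma(shape = 9.6+29 = 38.6, rate = 1.7+5 = 6.7).
E[λ | data] = 38.6/6.7 = 5.761.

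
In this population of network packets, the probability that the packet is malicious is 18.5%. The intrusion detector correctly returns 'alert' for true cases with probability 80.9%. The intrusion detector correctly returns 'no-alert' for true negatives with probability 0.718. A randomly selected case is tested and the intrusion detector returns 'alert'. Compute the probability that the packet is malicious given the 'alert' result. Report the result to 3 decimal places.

P(H | E) ≈ 0.394

Let H be the event that the packet is malicious. P(H) = 0.185, so P(¬H) = 0.815. With E the 'alert' result, P(E|H) = 0.809 and P(E|¬H) = 0.282.
P(E) = 0.809·0.185 + 0.282·0.815 = 0.14967 + 0.22983 = 0.37949.
By Bayes' theorem, P(H|E) = 0.14967 / 0.37949 = 0.394.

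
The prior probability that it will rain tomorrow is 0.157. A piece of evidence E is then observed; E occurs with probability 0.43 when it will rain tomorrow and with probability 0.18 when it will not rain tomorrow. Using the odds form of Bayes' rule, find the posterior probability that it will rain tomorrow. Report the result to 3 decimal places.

Prior odds = 0.157/(1−0.157) = 0.18624.
Likelihood ratio for E = 0.43/0.18 = 2.3889.
Posterior odds = prior odds × LR = 0.44491.
Posterior probability = odds/(1+odds) = 0.44491/1.4449 = 0.308.

Posterior probability ≈ 0.308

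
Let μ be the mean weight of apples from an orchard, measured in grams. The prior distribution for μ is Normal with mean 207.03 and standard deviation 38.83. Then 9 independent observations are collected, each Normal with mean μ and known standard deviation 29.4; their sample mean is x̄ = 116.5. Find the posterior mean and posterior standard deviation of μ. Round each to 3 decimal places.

With known σ, the Normal prior is conjugate. Weight on the data is w = (n/σ²)/(n/σ² + 1/τ₀²) = 0.0104123/(0.0104123+0.00066323) = 0.94012.
Posterior mean = w·x̄ + (1−w)·μ₀ = 0.94012·116.5 + 0.059882·207.03 = 121.921. Posterior variance = 1/(0.0104123+0.00066323) = 90.2889, so SD = 9.502.

Posterior mean ≈ 121.921; posterior SD ≈ 9.502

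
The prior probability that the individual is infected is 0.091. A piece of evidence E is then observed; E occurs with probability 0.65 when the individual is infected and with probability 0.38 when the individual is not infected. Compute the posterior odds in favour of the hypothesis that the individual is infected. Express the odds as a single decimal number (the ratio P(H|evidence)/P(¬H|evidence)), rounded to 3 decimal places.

Posterior odds ≈ 0.171

Prior odds = 0.091/(1−0.091) = 0.10011.
Likelihood ratio for E = 0.65/0.38 = 1.7105.
Posterior odds = prior odds × LR = 0.17124.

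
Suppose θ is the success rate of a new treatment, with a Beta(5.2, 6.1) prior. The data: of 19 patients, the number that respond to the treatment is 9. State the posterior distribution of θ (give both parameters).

The binomial likelihood is conjugate to the Beta prior: with 9 successes and 10 failures, the posterior is Beta(5.2+9, 6.1+10) = Beta(14.2, 16.1).

Posterior: Beta(14.2, 16.1)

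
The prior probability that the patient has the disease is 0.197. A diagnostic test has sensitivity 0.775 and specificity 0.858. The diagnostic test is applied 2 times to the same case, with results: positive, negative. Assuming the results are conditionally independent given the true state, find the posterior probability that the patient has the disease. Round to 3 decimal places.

Posterior P(H) ≈ 0.260

With H the event that the patient has the disease, the joint likelihood of the observed sequence is P(data|H) = 0.775·0.225 = 0.17438 and P(data|¬H) = 0.142·0.858 = 0.12184.
Bayes: P(H|data) = 0.197·0.17438 / (0.197·0.17438 + 0.803·0.12184) = 0.034352/0.13219 = 0.2599.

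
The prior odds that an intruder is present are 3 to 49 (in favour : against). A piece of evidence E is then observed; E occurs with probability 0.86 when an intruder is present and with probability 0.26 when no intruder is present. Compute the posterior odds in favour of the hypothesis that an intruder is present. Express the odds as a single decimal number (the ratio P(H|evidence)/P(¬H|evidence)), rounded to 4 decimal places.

Posterior odds ≈ 0.2025

Prior odds = 3/49 = 0.061224. In log-odds, ln(0.061224) = -2.7932.
Add log likelihood ratio: ln(3.3077) = 1.1963.
Posterior log-odds = -1.5970, so posterior odds = exp(-1.5970) = 0.20251.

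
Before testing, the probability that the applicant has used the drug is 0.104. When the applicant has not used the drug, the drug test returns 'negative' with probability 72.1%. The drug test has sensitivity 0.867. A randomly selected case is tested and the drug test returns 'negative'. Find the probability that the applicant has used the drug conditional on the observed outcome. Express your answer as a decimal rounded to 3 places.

P(H | E) ≈ 0.021

Let H be the event that the applicant has used the drug. P(H) = 0.104, so P(¬H) = 0.896. With E the 'negative' result, P(E|H) = 0.133 and P(E|¬H) = 0.721.
P(E) = 0.133·0.104 + 0.721·0.896 = 0.013832 + 0.64602 = 0.65985.
By Bayes' theorem, P(H|E) = 0.013832 / 0.65985 = 0.021.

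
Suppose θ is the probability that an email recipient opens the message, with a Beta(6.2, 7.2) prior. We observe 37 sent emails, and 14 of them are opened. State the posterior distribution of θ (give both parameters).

Observing 14 successes and 23 failures updates Beta(6.2, 7.2) by adding the success and failure counts to the two shape parameters: α = 6.2+14 = 20.2, β = 7.2+23 = 30.2.

Posterior: Beta(20.2, 30.2)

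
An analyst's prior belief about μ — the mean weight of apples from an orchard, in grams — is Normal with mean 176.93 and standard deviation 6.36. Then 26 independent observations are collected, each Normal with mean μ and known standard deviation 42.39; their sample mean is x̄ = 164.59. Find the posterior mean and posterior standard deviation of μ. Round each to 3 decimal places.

With known σ, the Normal prior is conjugate. Weight on the data is w = (n/σ²)/(n/σ² + 1/τ₀²) = 0.0144693/(0.0144693+0.0247221) = 0.36920.
Posterior mean = w·x̄ + (1−w)·μ₀ = 0.36920·164.59 + 0.63080·176.93 = 172.374. Posterior variance = 1/(0.0144693+0.0247221) = 25.5158, so SD = 5.051.

Posterior mean ≈ 172.374; posterior SD ≈ 5.051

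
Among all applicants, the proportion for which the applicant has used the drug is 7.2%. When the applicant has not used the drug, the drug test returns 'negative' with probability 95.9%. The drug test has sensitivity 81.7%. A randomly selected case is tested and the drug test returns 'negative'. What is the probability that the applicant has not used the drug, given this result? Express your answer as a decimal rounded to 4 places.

Let H be the event that the applicant has used the drug. P(H) = 0.072, so P(¬H) = 0.928. With E the 'negative' result, P(E|H) = 0.183 and P(E|¬H) = 0.959.
P(E) = 0.183·0.072 + 0.959·0.928 = 0.013176 + 0.88995 = 0.90313.
By Bayes' theorem, P(H|E) = 0.013176 / 0.90313 = 0.0146. Hence P(¬H|E) = 1 − 0.0146 = 0.9854.

P(¬H | E) ≈ 0.9854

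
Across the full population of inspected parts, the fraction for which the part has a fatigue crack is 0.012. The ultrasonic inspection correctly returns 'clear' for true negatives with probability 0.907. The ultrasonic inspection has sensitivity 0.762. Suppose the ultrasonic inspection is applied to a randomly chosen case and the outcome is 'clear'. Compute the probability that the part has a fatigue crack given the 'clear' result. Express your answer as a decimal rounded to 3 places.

Let H be the event that the part has a fatigue crack. P(H) = 0.012, so P(¬H) = 0.988. With E the 'clear' result, P(E|H) = 0.238 and P(E|¬H) = 0.907.
P(E) = 0.238·0.012 + 0.907·0.988 = 0.0028560 + 0.89612 = 0.89897.
By Bayes' theorem, P(H|E) = 0.0028560 / 0.89897 = 0.003.

P(H | E) ≈ 0.003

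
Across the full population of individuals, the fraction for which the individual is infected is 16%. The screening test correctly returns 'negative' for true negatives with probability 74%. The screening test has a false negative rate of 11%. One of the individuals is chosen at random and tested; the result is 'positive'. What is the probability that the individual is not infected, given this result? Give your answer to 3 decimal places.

P(¬H | E) ≈ 0.605

Write H for 'the individual is infected'. Prior odds H:¬H = 0.16/0.84 = 0.19048. For the 'positive' outcome, the likelihood ratio is 0.89/0.26 = 3.4231.
Posterior odds = 0.19048 × 3.4231 = 0.65201, so P(H|E) = 0.65201/(1+0.65201) = 0.395. Then P(¬H|E) = 1 − 0.395 = 0.605.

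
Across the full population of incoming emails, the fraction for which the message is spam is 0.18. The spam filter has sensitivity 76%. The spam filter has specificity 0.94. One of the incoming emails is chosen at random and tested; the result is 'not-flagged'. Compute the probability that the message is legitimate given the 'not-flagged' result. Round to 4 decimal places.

Write H for 'the message is spam'. Prior odds H:¬H = 0.18/0.82 = 0.21951. For the 'not-flagged' outcome, the likelihood ratio is 0.24/0.94 = 0.25532.
Posterior odds = 0.21951 × 0.25532 = 0.056046, so P(H|E) = 0.056046/(1+0.056046) = 0.0531. Then P(¬H|E) = 1 − 0.0531 = 0.9469.

P(¬H | E) ≈ 0.9469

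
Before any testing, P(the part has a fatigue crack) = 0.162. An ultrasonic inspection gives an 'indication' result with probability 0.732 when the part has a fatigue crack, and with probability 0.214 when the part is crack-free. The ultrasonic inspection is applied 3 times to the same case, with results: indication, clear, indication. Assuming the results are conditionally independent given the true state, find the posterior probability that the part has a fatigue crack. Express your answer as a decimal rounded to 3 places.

Let H be the event that the part has a fatigue crack; start with P(H) = 0.162. P('indication'|H) = 0.732, P('indication'|¬H) = 0.214.
Update on result 1 ('indication'): P(H) ← 0.732·0.1620 / (0.732·0.1620 + 0.214·0.8380) = 0.11858/0.29792 = 0.3980.
Update on result 2 ('clear'): P(H) ← 0.268·0.3980 / (0.268·0.3980 + 0.786·0.6020) = 0.10668/0.57981 = 0.1840.
Update on result 3 ('indication'): P(H) ← 0.732·0.1840 / (0.732·0.1840 + 0.214·0.8160) = 0.13468/0.30930 = 0.4354.

Posterior P(H) ≈ 0.435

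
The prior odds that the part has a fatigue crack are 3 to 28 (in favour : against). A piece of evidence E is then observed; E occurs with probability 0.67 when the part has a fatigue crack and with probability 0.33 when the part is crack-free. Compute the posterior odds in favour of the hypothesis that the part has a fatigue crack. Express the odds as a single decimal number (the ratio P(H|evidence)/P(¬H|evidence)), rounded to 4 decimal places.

Prior odds = 3/28 = 0.10714. In log-odds, ln(0.10714) = -2.2336.
Add log likelihood ratio: ln(2.0303) = 0.70819.
Posterior log-odds = -1.5254, so posterior odds = exp(-1.5254) = 0.21753.

Posterior odds ≈ 0.2175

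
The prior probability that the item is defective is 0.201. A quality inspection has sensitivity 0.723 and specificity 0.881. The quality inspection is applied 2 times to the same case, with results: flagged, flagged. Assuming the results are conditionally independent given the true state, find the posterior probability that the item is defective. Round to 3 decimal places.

Posterior P(H) ≈ 0.903

With H the event that the item is defective, the joint likelihood of the observed sequence is P(data|H) = 0.723·0.723 = 0.52273 and P(data|¬H) = 0.119·0.119 = 0.014161.
Bayes: P(H|data) = 0.201·0.52273 / (0.201·0.52273 + 0.799·0.014161) = 0.10507/0.11638 = 0.9028.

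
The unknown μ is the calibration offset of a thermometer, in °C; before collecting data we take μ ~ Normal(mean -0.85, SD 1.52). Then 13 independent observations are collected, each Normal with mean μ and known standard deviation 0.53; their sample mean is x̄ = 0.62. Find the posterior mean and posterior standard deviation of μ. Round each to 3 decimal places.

Posterior mean ≈ 0.606; posterior SD ≈ 0.146

With known σ, the Normal prior is conjugate. Weight on the data is w = (n/σ²)/(n/σ² + 1/τ₀²) = 46.2798/(46.2798+0.432825) = 0.99073.
Posterior mean = w·x̄ + (1−w)·μ₀ = 0.99073·0.62 + 0.0092657·-0.85 = 0.606. Posterior variance = 1/(46.2798+0.432825) = 0.0214075, so SD = 0.146.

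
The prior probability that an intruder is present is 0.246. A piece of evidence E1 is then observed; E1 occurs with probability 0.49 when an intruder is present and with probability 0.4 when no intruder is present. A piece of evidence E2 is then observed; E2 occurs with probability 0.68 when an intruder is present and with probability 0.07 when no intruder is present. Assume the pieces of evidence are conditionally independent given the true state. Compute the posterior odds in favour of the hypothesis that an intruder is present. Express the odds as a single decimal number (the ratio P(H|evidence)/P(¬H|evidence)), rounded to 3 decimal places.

Prior odds = 0.246/(1−0.246) = 0.32626. In log-odds, ln(0.32626) = -1.1201.
Add log likelihood ratios: ln(1.2250) + ln(9.7143) = 2.4765.
Posterior log-odds = 1.3565, so posterior odds = exp(1.3565) = 3.8825.

Posterior odds ≈ 3.882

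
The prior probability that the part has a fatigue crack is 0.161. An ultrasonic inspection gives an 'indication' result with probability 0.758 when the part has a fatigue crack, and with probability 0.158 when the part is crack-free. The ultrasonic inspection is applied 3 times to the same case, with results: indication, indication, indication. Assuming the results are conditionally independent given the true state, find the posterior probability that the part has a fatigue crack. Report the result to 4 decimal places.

With H the event that the part has a fatigue crack, the joint likelihood of the observed sequence is P(data|H) = 0.758·0.758·0.758 = 0.43552 and P(data|¬H) = 0.158·0.158·0.158 = 0.0039443.
Bayes: P(H|data) = 0.161·0.43552 / (0.161·0.43552 + 0.839·0.0039443) = 0.070119/0.073428 = 0.9549.

Posterior P(H) ≈ 0.9549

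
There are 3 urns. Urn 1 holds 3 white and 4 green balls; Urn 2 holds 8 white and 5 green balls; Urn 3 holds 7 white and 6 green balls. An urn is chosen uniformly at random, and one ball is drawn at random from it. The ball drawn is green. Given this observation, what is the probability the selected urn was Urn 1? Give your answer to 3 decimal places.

Posterior probability ≈ 0.403

P(green|Urn 1) = 0.5714; P(green|Urn 2) = 0.3846; P(green|Urn 3) = 0.4615.
Prior × likelihood for each source: 0.333333·0.5714=0.1905, 0.333333·0.3846=0.1282, 0.333333·0.4615=0.1538. Summing gives P(green) = 0.47253.
P(Urn 1 | green) = 0.1905 / 0.47253 = 0.403.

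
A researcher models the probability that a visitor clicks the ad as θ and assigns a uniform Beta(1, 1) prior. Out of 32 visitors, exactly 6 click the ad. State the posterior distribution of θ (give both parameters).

The binomial likelihood is conjugate to the Beta prior: with 6 successes and 26 failures, the posterior is Beta(1+6, 1+26) = Beta(7, 27).

Posterior: Beta(7, 27)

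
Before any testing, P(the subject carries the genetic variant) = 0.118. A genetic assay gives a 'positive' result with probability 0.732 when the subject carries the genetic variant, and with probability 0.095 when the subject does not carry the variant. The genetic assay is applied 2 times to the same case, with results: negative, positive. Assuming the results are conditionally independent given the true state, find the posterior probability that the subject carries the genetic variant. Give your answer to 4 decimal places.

Posterior P(H) ≈ 0.2339

With H the event that the subject carries the genetic variant, the joint likelihood of the observed sequence is P(data|H) = 0.268·0.732 = 0.19618 and P(data|¬H) = 0.905·0.095 = 0.085975.
Bayes: P(H|data) = 0.118·0.19618 / (0.118·0.19618 + 0.882·0.085975) = 0.023149/0.098979 = 0.2339.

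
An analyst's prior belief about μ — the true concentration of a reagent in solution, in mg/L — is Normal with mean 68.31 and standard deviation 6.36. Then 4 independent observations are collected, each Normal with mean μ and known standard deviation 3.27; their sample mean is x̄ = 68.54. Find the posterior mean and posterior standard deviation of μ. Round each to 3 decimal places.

Prior precision 1/τ₀² = 1/6.36² = 0.0247221; data precision n/σ² = 4/3.27² = 0.374080.
Posterior precision = 0.0247221 + 0.374080 = 0.398802, giving posterior SD = 1/√0.398802 = 1.584.
Posterior mean = (0.0247221·68.31 + 0.374080·68.54) / 0.398802 = 68.526.

Posterior mean ≈ 68.526; posterior SD ≈ 1.584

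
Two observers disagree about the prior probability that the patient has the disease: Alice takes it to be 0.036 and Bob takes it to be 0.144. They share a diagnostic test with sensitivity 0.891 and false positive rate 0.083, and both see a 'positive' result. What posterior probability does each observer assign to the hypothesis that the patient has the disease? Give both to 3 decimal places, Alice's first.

Alice: 0.286; Bob: 0.644

P('+'|H) = 0.891, P('+'|¬H) = 0.083.
Alice: numerator 0.891·0.036 = 0.032076; evidence = 0.032076+0.083·0.964 = 0.11209; posterior = 0.286.
Bob: numerator 0.891·0.144 = 0.12830; evidence = 0.12830+0.083·0.856 = 0.19935; posterior = 0.644.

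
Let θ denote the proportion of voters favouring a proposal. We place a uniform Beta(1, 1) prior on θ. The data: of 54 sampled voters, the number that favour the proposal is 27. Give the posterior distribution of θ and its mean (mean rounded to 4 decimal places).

Posterior: Beta(28, 28); mean ≈ 0.5000

Observing 27 successes and 27 failures updates Beta(1, 1) by adding the success and failure counts to the two shape parameters: α = 1+27 = 28, β = 1+27 = 28.
E[θ | data] = 28/(28+28) = 0.5000.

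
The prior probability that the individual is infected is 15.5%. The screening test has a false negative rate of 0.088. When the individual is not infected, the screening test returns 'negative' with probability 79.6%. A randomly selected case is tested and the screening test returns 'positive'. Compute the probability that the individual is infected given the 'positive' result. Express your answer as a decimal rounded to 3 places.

P(H | E) ≈ 0.451

Write H for 'the individual is infected'. Prior odds H:¬H = 0.155/0.845 = 0.18343. For the 'positive' outcome, the likelihood ratio is 0.912/0.204 = 4.4706.
Posterior odds = 0.18343 × 4.4706 = 0.82005, so P(H|E) = 0.82005/(1+0.82005) = 0.451.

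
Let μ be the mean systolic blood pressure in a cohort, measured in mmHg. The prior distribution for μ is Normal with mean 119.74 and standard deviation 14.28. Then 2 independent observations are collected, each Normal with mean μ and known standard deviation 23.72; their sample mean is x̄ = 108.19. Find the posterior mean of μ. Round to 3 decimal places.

With known σ, the Normal prior is conjugate. Weight on the data is w = (n/σ²)/(n/σ² + 1/τ₀²) = 0.00355468/(0.00355468+0.00490392) = 0.42024.
Posterior mean = w·x̄ + (1−w)·μ₀ = 0.42024·108.19 + 0.57976·119.74 = 114.886.

Posterior mean ≈ 114.886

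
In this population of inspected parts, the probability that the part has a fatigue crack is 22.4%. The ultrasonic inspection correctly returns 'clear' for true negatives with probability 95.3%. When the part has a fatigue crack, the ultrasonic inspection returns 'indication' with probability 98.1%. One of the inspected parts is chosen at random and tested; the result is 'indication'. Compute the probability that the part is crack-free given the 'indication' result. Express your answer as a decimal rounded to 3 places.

P(¬H | E) ≈ 0.142

Write H for 'the part has a fatigue crack'. Prior odds H:¬H = 0.224/0.776 = 0.28866. For the 'indication' outcome, the likelihood ratio is 0.981/0.047 = 20.872.
Posterior odds = 0.28866 × 20.872 = 6.0250, so P(H|E) = 6.0250/(1+6.0250) = 0.858. Then P(¬H|E) = 1 − 0.858 = 0.142.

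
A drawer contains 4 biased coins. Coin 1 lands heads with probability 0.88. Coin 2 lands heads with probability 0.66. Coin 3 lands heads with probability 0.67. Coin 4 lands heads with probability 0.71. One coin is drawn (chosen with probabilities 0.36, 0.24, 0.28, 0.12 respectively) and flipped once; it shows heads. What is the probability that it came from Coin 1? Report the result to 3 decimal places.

P(heads|C1) = 0.88; P(heads|C2) = 0.66; P(heads|C3) = 0.67; P(heads|C4) = 0.71.
Prior × likelihood for each source: 0.36·0.88=0.3168, 0.24·0.66=0.1584, 0.28·0.67=0.1876, 0.12·0.71=0.08520. Summing gives P(heads) = 0.74800.
P(Coin 1 | heads) = 0.3168 / 0.74800 = 0.424.

Posterior probability ≈ 0.424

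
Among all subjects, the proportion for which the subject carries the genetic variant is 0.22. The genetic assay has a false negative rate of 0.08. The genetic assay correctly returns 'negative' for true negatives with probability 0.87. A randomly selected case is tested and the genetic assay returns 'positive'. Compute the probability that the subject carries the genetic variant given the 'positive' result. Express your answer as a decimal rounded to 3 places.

Let H be the event that the subject carries the genetic variant. P(H) = 0.22, so P(¬H) = 0.78. With E the 'positive' result, P(E|H) = 0.92 and P(E|¬H) = 0.13.
P(E) = 0.92·0.22 + 0.13·0.78 = 0.20240 + 0.10140 = 0.30380.
By Bayes' theorem, P(H|E) = 0.20240 / 0.30380 = 0.666.

P(H | E) ≈ 0.666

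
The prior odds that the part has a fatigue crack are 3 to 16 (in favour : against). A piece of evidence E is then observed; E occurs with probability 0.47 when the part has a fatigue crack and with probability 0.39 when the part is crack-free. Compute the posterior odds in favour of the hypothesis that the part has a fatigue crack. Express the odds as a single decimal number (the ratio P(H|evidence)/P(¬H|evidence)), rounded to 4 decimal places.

Prior odds = 3/16 = 0.18750.
Likelihood ratio for E = 0.47/0.39 = 1.2051.
Posterior odds = prior odds × LR = 0.22596.

Posterior odds ≈ 0.2260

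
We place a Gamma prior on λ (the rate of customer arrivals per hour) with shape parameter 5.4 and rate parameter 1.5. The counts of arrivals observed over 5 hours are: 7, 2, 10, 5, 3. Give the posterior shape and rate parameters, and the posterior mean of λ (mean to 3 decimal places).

The Poisson likelihood adds the total count to the shape and the number of exposure periods to the rate. Here ∑xᵢ = 27 and n = 5, so shape 5.4→32.4 and rate 1.5→6.5.
E[λ | data] = 32.4/6.5 = 4.985.

Posterior: Gamma(shape=32.4, rate=6.5); mean ≈ 4.985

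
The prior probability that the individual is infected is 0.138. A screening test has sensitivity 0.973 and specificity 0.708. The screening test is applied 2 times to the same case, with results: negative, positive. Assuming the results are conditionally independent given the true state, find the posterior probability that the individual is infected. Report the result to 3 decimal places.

Posterior P(H) ≈ 0.020

Let H be the event that the individual is infected; start with P(H) = 0.138. P('positive'|H) = 0.973, P('positive'|¬H) = 0.292.
Update on result 1 ('negative'): P(H) ← 0.027·0.1380 / (0.027·0.1380 + 0.708·0.8620) = 0.0037260/0.61402 = 0.0061.
Update on result 2 ('positive'): P(H) ← 0.973·0.0061 / (0.973·0.0061 + 0.292·0.9939) = 0.0059043/0.29613 = 0.0199.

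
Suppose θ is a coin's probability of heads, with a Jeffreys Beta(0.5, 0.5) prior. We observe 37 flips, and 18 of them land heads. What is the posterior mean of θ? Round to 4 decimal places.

The binomial likelihood is conjugate to the Beta prior: with 18 successes and 19 failures, the posterior is Beta(0.5+18, 0.5+19) = Beta(18.5, 19.5).
Posterior mean = α/(α+β) = 18.5/38 = 0.4868.

Posterior mean ≈ 0.4868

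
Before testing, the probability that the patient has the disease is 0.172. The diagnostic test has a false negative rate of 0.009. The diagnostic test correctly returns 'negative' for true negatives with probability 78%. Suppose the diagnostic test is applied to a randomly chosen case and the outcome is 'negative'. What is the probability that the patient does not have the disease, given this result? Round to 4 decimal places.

Let H be the event that the patient has the disease. P(H) = 0.172, so P(¬H) = 0.828. With E the 'negative' result, P(E|H) = 0.009 and P(E|¬H) = 0.78.
P(E) = 0.009·0.172 + 0.78·0.828 = 0.0015480 + 0.64584 = 0.64739.
By Bayes' theorem, P(H|E) = 0.0015480 / 0.64739 = 0.0024. Hence P(¬H|E) = 1 − 0.0024 = 0.9976.

P(¬H | E) ≈ 0.9976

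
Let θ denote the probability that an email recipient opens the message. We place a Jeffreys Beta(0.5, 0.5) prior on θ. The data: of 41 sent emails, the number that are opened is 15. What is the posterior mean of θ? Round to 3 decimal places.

Posterior mean ≈ 0.369

Observing 15 successes and 26 failures updates Beta(0.5, 0.5) by adding the success and failure counts to the two shape parameters: α = 0.5+15 = 15.5, β = 0.5+26 = 26.5.
E[θ | data] = 15.5/(15.5+26.5) = 0.369.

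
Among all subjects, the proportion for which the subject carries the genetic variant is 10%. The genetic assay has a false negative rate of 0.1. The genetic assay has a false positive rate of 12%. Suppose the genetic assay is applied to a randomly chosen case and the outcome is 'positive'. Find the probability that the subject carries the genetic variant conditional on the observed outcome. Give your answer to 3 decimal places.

P(H | E) ≈ 0.455

Write H for 'the subject carries the genetic variant'. Prior odds H:¬H = 0.1/0.9 = 0.11111. For the 'positive' outcome, the likelihood ratio is 0.9/0.12 = 7.5000.
Posterior odds = 0.11111 × 7.5000 = 0.83333, so P(H|E) = 0.83333/(1+0.83333) = 0.455.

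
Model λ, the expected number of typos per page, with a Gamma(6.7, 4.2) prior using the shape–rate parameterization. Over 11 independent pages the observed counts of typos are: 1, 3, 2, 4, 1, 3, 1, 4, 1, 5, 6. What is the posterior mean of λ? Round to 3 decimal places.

Total count ∑xᵢ = 31 over n = 11 pages.
Gamma is conjugate to the Poisson likelihood: posterior is Gamma(shape = 6.7+31 = 37.7, rate = 4.2+11 = 15.2).
E[λ | data] = 37.7/15.2 = 2.480.

Posterior mean ≈ 2.480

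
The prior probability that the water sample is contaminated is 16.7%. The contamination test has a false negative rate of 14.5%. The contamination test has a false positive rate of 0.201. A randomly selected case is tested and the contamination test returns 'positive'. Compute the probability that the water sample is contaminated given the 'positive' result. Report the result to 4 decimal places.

Let H be the event that the water sample is contaminated. P(H) = 0.167, so P(¬H) = 0.833. With E the 'positive' result, P(E|H) = 0.855 and P(E|¬H) = 0.201.
P(E) = 0.855·0.167 + 0.201·0.833 = 0.14278 + 0.16743 = 0.31022.
By Bayes' theorem, P(H|E) = 0.14278 / 0.31022 = 0.4603.

P(H | E) ≈ 0.4603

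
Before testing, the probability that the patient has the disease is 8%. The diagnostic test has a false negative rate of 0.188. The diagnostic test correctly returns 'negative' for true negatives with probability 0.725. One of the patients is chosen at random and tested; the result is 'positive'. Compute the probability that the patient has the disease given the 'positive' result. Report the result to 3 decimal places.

Let H be the event that the patient has the disease. P(H) = 0.08, so P(¬H) = 0.92. With E the 'positive' result, P(E|H) = 0.812 and P(E|¬H) = 0.275.
P(E) = 0.812·0.08 + 0.275·0.92 = 0.064960 + 0.25300 = 0.31796.
By Bayes' theorem, P(H|E) = 0.064960 / 0.31796 = 0.204.

P(H | E) ≈ 0.204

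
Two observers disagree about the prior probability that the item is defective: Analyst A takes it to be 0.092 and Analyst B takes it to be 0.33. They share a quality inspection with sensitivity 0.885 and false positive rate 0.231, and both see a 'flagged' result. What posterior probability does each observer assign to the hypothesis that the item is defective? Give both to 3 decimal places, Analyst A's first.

Analyst A: 0.280; Analyst B: 0.654

P('+'|H) = 0.885, P('+'|¬H) = 0.231.
Analyst A: numerator 0.885·0.092 = 0.081420; evidence = 0.081420+0.231·0.908 = 0.29117; posterior = 0.280.
Analyst B: numerator 0.885·0.33 = 0.29205; evidence = 0.29205+0.231·0.67 = 0.44682; posterior = 0.654.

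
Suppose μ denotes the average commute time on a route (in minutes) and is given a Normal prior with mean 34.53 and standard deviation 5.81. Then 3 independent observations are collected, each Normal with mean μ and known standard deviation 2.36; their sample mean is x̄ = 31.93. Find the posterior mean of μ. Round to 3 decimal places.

Posterior mean ≈ 32.066

Prior precision 1/τ₀² = 1/5.81² = 0.0296243; data precision n/σ² = 3/2.36² = 0.538638.
Posterior precision = 0.0296243 + 0.538638 = 0.568263.
Posterior mean = (0.0296243·34.53 + 0.538638·31.93) / 0.568263 = 32.066.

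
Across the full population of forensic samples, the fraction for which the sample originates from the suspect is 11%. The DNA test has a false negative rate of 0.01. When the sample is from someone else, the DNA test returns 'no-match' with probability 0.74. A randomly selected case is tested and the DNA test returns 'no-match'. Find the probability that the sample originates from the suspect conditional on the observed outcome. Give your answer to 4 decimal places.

Write H for 'the sample originates from the suspect'. Prior odds H:¬H = 0.11/0.89 = 0.12360. For the 'no-match' outcome, the likelihood ratio is 0.01/0.74 = 0.013514.
Posterior odds = 0.12360 × 0.013514 = 0.0016702, so P(H|E) = 0.0016702/(1+0.0016702) = 0.0017.

P(H | E) ≈ 0.0017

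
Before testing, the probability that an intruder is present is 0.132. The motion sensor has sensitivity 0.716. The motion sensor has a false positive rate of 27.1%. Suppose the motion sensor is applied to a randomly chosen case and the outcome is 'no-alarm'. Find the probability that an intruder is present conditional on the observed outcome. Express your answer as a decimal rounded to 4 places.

Write H for 'an intruder is present'. Prior odds H:¬H = 0.132/0.868 = 0.15207. For the 'no-alarm' outcome, the likelihood ratio is 0.284/0.729 = 0.38957.
Posterior odds = 0.15207 × 0.38957 = 0.059244, so P(H|E) = 0.059244/(1+0.059244) = 0.0559.

P(H | E) ≈ 0.0559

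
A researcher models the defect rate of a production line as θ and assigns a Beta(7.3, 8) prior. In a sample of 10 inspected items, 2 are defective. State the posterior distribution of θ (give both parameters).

Observing 2 successes and 8 failures updates Beta(7.3, 8) by adding the success and failure counts to the two shape parameters: α = 7.3+2 = 9.3, β = 8+8 = 16.

Posterior: Beta(9.3, 16)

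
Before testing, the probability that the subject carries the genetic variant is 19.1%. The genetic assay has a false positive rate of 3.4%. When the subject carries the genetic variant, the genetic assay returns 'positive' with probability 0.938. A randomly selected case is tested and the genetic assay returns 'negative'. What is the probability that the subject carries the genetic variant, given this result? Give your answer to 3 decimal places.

P(H | E) ≈ 0.015

Write H for 'the subject carries the genetic variant'. Prior odds H:¬H = 0.191/0.809 = 0.23609. For the 'negative' outcome, the likelihood ratio is 0.062/0.966 = 0.064182.
Posterior odds = 0.23609 × 0.064182 = 0.015153, so P(H|E) = 0.015153/(1+0.015153) = 0.015.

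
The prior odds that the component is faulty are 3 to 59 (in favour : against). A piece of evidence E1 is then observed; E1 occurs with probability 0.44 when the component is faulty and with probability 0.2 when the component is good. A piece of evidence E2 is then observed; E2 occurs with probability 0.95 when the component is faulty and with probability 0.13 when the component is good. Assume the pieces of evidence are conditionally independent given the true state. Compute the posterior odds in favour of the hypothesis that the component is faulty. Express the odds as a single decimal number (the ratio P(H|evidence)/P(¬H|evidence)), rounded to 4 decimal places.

Posterior odds ≈ 0.8175

Prior odds = 3/59 = 0.050847. In log-odds, ln(0.050847) = -2.9789.
Add log likelihood ratios: ln(2.2000) + ln(7.3077) = 2.7774.
Posterior log-odds = -0.20154, so posterior odds = exp(-0.20154) = 0.81747.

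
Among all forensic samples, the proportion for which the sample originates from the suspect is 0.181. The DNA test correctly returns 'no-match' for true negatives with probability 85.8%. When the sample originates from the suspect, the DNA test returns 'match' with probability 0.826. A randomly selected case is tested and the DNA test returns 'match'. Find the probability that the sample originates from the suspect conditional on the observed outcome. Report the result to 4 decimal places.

P(H | E) ≈ 0.5625

Let H be the event that the sample originates from the suspect. P(H) = 0.181, so P(¬H) = 0.819. With E the 'match' result, P(E|H) = 0.826 and P(E|¬H) = 0.142.
P(E) = 0.826·0.181 + 0.142·0.819 = 0.14951 + 0.11630 = 0.26580.
By Bayes' theorem, P(H|E) = 0.14951 / 0.26580 = 0.5625.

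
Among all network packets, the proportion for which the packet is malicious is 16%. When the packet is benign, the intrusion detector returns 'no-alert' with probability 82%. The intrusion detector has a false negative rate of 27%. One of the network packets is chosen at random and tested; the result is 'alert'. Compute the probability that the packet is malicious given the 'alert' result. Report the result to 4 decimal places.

P(H | E) ≈ 0.4358

Write H for 'the packet is malicious'. Prior odds H:¬H = 0.16/0.84 = 0.19048. For the 'alert' outcome, the likelihood ratio is 0.73/0.18 = 4.0556.
Posterior odds = 0.19048 × 4.0556 = 0.77249, so P(H|E) = 0.77249/(1+0.77249) = 0.4358.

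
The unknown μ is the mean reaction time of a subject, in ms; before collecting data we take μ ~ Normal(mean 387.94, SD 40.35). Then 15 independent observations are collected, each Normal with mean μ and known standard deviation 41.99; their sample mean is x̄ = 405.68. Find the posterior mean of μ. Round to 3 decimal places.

Prior precision 1/τ₀² = 1/40.35² = 0.00061420; data precision n/σ² = 15/41.99² = 0.00850745.
Posterior precision = 0.00061420 + 0.00850745 = 0.00912166.
Posterior mean = (0.00061420·387.94 + 0.00850745·405.68) / 0.00912166 = 404.485.

Posterior mean ≈ 404.485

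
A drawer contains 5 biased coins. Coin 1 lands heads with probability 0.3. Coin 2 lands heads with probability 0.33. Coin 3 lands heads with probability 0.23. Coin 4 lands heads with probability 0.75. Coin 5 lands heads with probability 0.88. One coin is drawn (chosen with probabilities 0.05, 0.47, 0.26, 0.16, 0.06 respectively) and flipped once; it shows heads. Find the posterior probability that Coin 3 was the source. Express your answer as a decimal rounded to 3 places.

Tabulate prior·likelihood by source: [1] prior 0.05, lik 0.3, product 0.01500; [2] prior 0.47, lik 0.33, product 0.1551; [3] prior 0.26, lik 0.23, product 0.05980; [4] prior 0.16, lik 0.75, product 0.1200; [5] prior 0.06, lik 0.88, product 0.05280.
Normalizing constant = 0.40270; the posterior for Coin 3 is its product over the sum, 0.05980/0.40270 = 0.148.

Posterior probability ≈ 0.148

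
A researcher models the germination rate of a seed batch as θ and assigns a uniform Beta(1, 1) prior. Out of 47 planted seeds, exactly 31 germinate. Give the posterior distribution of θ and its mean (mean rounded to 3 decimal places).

Posterior: Beta(32, 17); mean ≈ 0.653

The binomial likelihood is conjugate to the Beta prior: with 31 successes and 16 failures, the posterior is Beta(1+31, 1+16) = Beta(32, 17).
Posterior mean = α/(α+β) = 32/49 = 0.653.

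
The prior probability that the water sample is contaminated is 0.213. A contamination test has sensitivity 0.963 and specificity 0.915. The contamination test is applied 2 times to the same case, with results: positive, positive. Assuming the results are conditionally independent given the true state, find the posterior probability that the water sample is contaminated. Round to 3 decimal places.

With H the event that the water sample is contaminated, the joint likelihood of the observed sequence is P(data|H) = 0.963·0.963 = 0.92737 and P(data|¬H) = 0.085·0.085 = 0.0072250.
Bayes: P(H|data) = 0.213·0.92737 / (0.213·0.92737 + 0.787·0.0072250) = 0.19753/0.20322 = 0.9720.

Posterior P(H) ≈ 0.972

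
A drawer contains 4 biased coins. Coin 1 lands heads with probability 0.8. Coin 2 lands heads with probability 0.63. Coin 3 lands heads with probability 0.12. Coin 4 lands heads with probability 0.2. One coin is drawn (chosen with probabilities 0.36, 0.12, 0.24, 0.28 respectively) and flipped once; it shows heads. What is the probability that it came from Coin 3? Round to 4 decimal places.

Tabulate prior·likelihood by source: [1] prior 0.36, lik 0.8, product 0.2880; [2] prior 0.12, lik 0.63, product 0.07560; [3] prior 0.24, lik 0.12, product 0.02880; [4] prior 0.28, lik 0.2, product 0.05600.
Normalizing constant = 0.44840; the posterior for Coin 3 is its product over the sum, 0.02880/0.44840 = 0.0642.

Posterior probability ≈ 0.0642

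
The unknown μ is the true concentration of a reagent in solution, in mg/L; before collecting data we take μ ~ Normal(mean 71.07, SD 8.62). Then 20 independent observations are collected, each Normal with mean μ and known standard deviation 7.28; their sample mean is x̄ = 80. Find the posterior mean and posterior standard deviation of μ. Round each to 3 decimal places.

Posterior mean ≈ 79.692; posterior SD ≈ 1.600

Prior precision 1/τ₀² = 1/8.62² = 0.0134582; data precision n/σ² = 20/7.28² = 0.377370.
Posterior precision = 0.0134582 + 0.377370 = 0.390828, giving posterior SD = 1/√0.390828 = 1.600.
Posterior mean = (0.0134582·71.07 + 0.377370·80) / 0.390828 = 79.692.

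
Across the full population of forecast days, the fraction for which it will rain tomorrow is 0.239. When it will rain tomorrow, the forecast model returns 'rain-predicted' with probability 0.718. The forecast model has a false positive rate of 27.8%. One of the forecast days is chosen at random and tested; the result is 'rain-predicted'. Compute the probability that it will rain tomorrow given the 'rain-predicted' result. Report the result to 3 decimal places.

Let H be the event that it will rain tomorrow. P(H) = 0.239, so P(¬H) = 0.761. With E the 'rain-predicted' result, P(E|H) = 0.718 and P(E|¬H) = 0.278.
P(E) = 0.718·0.239 + 0.278·0.761 = 0.17160 + 0.21156 = 0.38316.
By Bayes' theorem, P(H|E) = 0.17160 / 0.38316 = 0.448.

P(H | E) ≈ 0.448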